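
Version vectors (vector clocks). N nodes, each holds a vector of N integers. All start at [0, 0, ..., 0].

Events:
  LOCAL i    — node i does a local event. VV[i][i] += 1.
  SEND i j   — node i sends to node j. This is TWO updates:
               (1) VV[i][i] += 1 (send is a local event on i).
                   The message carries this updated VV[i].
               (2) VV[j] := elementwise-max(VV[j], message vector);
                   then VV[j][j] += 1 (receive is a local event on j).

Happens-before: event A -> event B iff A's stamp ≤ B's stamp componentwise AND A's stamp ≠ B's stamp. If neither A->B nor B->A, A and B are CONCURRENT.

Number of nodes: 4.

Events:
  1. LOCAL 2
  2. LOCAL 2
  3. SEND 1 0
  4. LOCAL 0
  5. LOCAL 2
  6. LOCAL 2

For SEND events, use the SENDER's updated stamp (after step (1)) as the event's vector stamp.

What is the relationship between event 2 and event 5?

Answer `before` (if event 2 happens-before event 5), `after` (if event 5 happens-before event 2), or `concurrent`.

Answer: before

Derivation:
Initial: VV[0]=[0, 0, 0, 0]
Initial: VV[1]=[0, 0, 0, 0]
Initial: VV[2]=[0, 0, 0, 0]
Initial: VV[3]=[0, 0, 0, 0]
Event 1: LOCAL 2: VV[2][2]++ -> VV[2]=[0, 0, 1, 0]
Event 2: LOCAL 2: VV[2][2]++ -> VV[2]=[0, 0, 2, 0]
Event 3: SEND 1->0: VV[1][1]++ -> VV[1]=[0, 1, 0, 0], msg_vec=[0, 1, 0, 0]; VV[0]=max(VV[0],msg_vec) then VV[0][0]++ -> VV[0]=[1, 1, 0, 0]
Event 4: LOCAL 0: VV[0][0]++ -> VV[0]=[2, 1, 0, 0]
Event 5: LOCAL 2: VV[2][2]++ -> VV[2]=[0, 0, 3, 0]
Event 6: LOCAL 2: VV[2][2]++ -> VV[2]=[0, 0, 4, 0]
Event 2 stamp: [0, 0, 2, 0]
Event 5 stamp: [0, 0, 3, 0]
[0, 0, 2, 0] <= [0, 0, 3, 0]? True
[0, 0, 3, 0] <= [0, 0, 2, 0]? False
Relation: before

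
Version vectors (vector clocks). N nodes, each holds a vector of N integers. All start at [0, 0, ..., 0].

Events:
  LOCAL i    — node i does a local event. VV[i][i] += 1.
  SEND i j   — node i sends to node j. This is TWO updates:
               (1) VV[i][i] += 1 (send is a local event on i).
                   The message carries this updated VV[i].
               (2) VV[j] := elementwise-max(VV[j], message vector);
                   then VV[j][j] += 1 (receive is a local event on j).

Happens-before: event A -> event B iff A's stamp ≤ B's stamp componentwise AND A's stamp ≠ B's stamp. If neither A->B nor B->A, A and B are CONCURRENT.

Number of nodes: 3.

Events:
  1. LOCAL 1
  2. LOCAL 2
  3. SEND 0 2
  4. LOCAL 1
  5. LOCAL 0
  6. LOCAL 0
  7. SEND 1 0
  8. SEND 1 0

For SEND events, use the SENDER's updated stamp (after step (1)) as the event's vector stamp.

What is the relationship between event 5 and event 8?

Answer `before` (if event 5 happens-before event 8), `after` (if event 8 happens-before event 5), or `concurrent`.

Initial: VV[0]=[0, 0, 0]
Initial: VV[1]=[0, 0, 0]
Initial: VV[2]=[0, 0, 0]
Event 1: LOCAL 1: VV[1][1]++ -> VV[1]=[0, 1, 0]
Event 2: LOCAL 2: VV[2][2]++ -> VV[2]=[0, 0, 1]
Event 3: SEND 0->2: VV[0][0]++ -> VV[0]=[1, 0, 0], msg_vec=[1, 0, 0]; VV[2]=max(VV[2],msg_vec) then VV[2][2]++ -> VV[2]=[1, 0, 2]
Event 4: LOCAL 1: VV[1][1]++ -> VV[1]=[0, 2, 0]
Event 5: LOCAL 0: VV[0][0]++ -> VV[0]=[2, 0, 0]
Event 6: LOCAL 0: VV[0][0]++ -> VV[0]=[3, 0, 0]
Event 7: SEND 1->0: VV[1][1]++ -> VV[1]=[0, 3, 0], msg_vec=[0, 3, 0]; VV[0]=max(VV[0],msg_vec) then VV[0][0]++ -> VV[0]=[4, 3, 0]
Event 8: SEND 1->0: VV[1][1]++ -> VV[1]=[0, 4, 0], msg_vec=[0, 4, 0]; VV[0]=max(VV[0],msg_vec) then VV[0][0]++ -> VV[0]=[5, 4, 0]
Event 5 stamp: [2, 0, 0]
Event 8 stamp: [0, 4, 0]
[2, 0, 0] <= [0, 4, 0]? False
[0, 4, 0] <= [2, 0, 0]? False
Relation: concurrent

Answer: concurrent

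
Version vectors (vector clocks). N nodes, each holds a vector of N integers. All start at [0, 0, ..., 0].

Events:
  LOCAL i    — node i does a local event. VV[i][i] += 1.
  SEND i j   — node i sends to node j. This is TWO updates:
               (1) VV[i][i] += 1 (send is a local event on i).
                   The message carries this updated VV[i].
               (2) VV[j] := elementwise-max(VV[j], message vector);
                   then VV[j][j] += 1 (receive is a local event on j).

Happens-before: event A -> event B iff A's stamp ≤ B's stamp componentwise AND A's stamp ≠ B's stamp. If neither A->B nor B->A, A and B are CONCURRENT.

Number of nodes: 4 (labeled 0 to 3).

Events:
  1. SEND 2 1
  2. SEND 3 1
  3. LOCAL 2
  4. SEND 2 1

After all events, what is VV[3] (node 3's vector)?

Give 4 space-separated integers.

Answer: 0 0 0 1

Derivation:
Initial: VV[0]=[0, 0, 0, 0]
Initial: VV[1]=[0, 0, 0, 0]
Initial: VV[2]=[0, 0, 0, 0]
Initial: VV[3]=[0, 0, 0, 0]
Event 1: SEND 2->1: VV[2][2]++ -> VV[2]=[0, 0, 1, 0], msg_vec=[0, 0, 1, 0]; VV[1]=max(VV[1],msg_vec) then VV[1][1]++ -> VV[1]=[0, 1, 1, 0]
Event 2: SEND 3->1: VV[3][3]++ -> VV[3]=[0, 0, 0, 1], msg_vec=[0, 0, 0, 1]; VV[1]=max(VV[1],msg_vec) then VV[1][1]++ -> VV[1]=[0, 2, 1, 1]
Event 3: LOCAL 2: VV[2][2]++ -> VV[2]=[0, 0, 2, 0]
Event 4: SEND 2->1: VV[2][2]++ -> VV[2]=[0, 0, 3, 0], msg_vec=[0, 0, 3, 0]; VV[1]=max(VV[1],msg_vec) then VV[1][1]++ -> VV[1]=[0, 3, 3, 1]
Final vectors: VV[0]=[0, 0, 0, 0]; VV[1]=[0, 3, 3, 1]; VV[2]=[0, 0, 3, 0]; VV[3]=[0, 0, 0, 1]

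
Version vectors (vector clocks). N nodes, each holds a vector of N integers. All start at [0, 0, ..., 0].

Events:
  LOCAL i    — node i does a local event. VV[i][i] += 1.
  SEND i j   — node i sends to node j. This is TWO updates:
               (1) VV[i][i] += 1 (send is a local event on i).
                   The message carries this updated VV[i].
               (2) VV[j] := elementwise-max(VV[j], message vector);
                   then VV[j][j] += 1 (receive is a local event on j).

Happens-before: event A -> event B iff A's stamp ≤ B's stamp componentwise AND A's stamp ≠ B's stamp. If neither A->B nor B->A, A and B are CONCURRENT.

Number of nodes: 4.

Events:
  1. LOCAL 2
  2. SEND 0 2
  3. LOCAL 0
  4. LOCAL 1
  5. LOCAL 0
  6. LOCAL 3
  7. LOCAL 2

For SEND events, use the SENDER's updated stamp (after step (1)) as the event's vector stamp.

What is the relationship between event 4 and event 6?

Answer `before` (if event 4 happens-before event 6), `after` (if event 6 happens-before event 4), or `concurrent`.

Initial: VV[0]=[0, 0, 0, 0]
Initial: VV[1]=[0, 0, 0, 0]
Initial: VV[2]=[0, 0, 0, 0]
Initial: VV[3]=[0, 0, 0, 0]
Event 1: LOCAL 2: VV[2][2]++ -> VV[2]=[0, 0, 1, 0]
Event 2: SEND 0->2: VV[0][0]++ -> VV[0]=[1, 0, 0, 0], msg_vec=[1, 0, 0, 0]; VV[2]=max(VV[2],msg_vec) then VV[2][2]++ -> VV[2]=[1, 0, 2, 0]
Event 3: LOCAL 0: VV[0][0]++ -> VV[0]=[2, 0, 0, 0]
Event 4: LOCAL 1: VV[1][1]++ -> VV[1]=[0, 1, 0, 0]
Event 5: LOCAL 0: VV[0][0]++ -> VV[0]=[3, 0, 0, 0]
Event 6: LOCAL 3: VV[3][3]++ -> VV[3]=[0, 0, 0, 1]
Event 7: LOCAL 2: VV[2][2]++ -> VV[2]=[1, 0, 3, 0]
Event 4 stamp: [0, 1, 0, 0]
Event 6 stamp: [0, 0, 0, 1]
[0, 1, 0, 0] <= [0, 0, 0, 1]? False
[0, 0, 0, 1] <= [0, 1, 0, 0]? False
Relation: concurrent

Answer: concurrent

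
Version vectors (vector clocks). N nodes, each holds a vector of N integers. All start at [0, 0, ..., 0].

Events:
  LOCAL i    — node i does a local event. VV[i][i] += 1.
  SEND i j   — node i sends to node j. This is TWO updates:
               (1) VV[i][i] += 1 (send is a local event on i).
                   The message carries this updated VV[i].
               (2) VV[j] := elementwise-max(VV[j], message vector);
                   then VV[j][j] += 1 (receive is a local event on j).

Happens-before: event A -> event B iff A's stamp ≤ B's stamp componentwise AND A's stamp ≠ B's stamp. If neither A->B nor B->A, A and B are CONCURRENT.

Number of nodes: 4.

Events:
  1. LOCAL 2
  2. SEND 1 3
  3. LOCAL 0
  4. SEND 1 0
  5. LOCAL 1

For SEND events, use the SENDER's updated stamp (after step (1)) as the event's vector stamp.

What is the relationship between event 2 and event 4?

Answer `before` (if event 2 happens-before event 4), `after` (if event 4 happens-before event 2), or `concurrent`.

Answer: before

Derivation:
Initial: VV[0]=[0, 0, 0, 0]
Initial: VV[1]=[0, 0, 0, 0]
Initial: VV[2]=[0, 0, 0, 0]
Initial: VV[3]=[0, 0, 0, 0]
Event 1: LOCAL 2: VV[2][2]++ -> VV[2]=[0, 0, 1, 0]
Event 2: SEND 1->3: VV[1][1]++ -> VV[1]=[0, 1, 0, 0], msg_vec=[0, 1, 0, 0]; VV[3]=max(VV[3],msg_vec) then VV[3][3]++ -> VV[3]=[0, 1, 0, 1]
Event 3: LOCAL 0: VV[0][0]++ -> VV[0]=[1, 0, 0, 0]
Event 4: SEND 1->0: VV[1][1]++ -> VV[1]=[0, 2, 0, 0], msg_vec=[0, 2, 0, 0]; VV[0]=max(VV[0],msg_vec) then VV[0][0]++ -> VV[0]=[2, 2, 0, 0]
Event 5: LOCAL 1: VV[1][1]++ -> VV[1]=[0, 3, 0, 0]
Event 2 stamp: [0, 1, 0, 0]
Event 4 stamp: [0, 2, 0, 0]
[0, 1, 0, 0] <= [0, 2, 0, 0]? True
[0, 2, 0, 0] <= [0, 1, 0, 0]? False
Relation: before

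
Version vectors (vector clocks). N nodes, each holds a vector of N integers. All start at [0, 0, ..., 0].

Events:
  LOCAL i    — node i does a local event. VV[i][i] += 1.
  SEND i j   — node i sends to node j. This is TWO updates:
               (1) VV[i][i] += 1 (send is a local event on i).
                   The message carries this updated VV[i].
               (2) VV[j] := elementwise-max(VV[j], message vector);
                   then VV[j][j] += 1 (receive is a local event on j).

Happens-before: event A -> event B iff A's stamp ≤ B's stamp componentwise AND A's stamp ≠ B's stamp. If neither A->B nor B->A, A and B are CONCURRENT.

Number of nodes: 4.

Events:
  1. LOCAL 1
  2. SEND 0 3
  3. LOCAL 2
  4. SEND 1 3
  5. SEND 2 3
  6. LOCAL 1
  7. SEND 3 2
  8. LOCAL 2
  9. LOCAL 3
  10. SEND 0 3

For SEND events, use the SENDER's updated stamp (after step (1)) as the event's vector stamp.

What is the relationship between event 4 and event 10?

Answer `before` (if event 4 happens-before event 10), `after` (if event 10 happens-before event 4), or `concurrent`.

Answer: concurrent

Derivation:
Initial: VV[0]=[0, 0, 0, 0]
Initial: VV[1]=[0, 0, 0, 0]
Initial: VV[2]=[0, 0, 0, 0]
Initial: VV[3]=[0, 0, 0, 0]
Event 1: LOCAL 1: VV[1][1]++ -> VV[1]=[0, 1, 0, 0]
Event 2: SEND 0->3: VV[0][0]++ -> VV[0]=[1, 0, 0, 0], msg_vec=[1, 0, 0, 0]; VV[3]=max(VV[3],msg_vec) then VV[3][3]++ -> VV[3]=[1, 0, 0, 1]
Event 3: LOCAL 2: VV[2][2]++ -> VV[2]=[0, 0, 1, 0]
Event 4: SEND 1->3: VV[1][1]++ -> VV[1]=[0, 2, 0, 0], msg_vec=[0, 2, 0, 0]; VV[3]=max(VV[3],msg_vec) then VV[3][3]++ -> VV[3]=[1, 2, 0, 2]
Event 5: SEND 2->3: VV[2][2]++ -> VV[2]=[0, 0, 2, 0], msg_vec=[0, 0, 2, 0]; VV[3]=max(VV[3],msg_vec) then VV[3][3]++ -> VV[3]=[1, 2, 2, 3]
Event 6: LOCAL 1: VV[1][1]++ -> VV[1]=[0, 3, 0, 0]
Event 7: SEND 3->2: VV[3][3]++ -> VV[3]=[1, 2, 2, 4], msg_vec=[1, 2, 2, 4]; VV[2]=max(VV[2],msg_vec) then VV[2][2]++ -> VV[2]=[1, 2, 3, 4]
Event 8: LOCAL 2: VV[2][2]++ -> VV[2]=[1, 2, 4, 4]
Event 9: LOCAL 3: VV[3][3]++ -> VV[3]=[1, 2, 2, 5]
Event 10: SEND 0->3: VV[0][0]++ -> VV[0]=[2, 0, 0, 0], msg_vec=[2, 0, 0, 0]; VV[3]=max(VV[3],msg_vec) then VV[3][3]++ -> VV[3]=[2, 2, 2, 6]
Event 4 stamp: [0, 2, 0, 0]
Event 10 stamp: [2, 0, 0, 0]
[0, 2, 0, 0] <= [2, 0, 0, 0]? False
[2, 0, 0, 0] <= [0, 2, 0, 0]? False
Relation: concurrent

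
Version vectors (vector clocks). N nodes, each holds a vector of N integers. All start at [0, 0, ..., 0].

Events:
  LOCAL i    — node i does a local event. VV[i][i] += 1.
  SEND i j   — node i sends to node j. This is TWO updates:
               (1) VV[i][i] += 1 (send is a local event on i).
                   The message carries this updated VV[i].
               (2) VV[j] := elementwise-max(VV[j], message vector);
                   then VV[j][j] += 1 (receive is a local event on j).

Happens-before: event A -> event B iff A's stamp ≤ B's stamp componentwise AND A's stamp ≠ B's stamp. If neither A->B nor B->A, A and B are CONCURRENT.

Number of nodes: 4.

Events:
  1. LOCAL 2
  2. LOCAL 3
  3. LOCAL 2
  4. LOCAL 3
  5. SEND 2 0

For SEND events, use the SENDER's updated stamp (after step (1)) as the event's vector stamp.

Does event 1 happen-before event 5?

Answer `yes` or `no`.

Initial: VV[0]=[0, 0, 0, 0]
Initial: VV[1]=[0, 0, 0, 0]
Initial: VV[2]=[0, 0, 0, 0]
Initial: VV[3]=[0, 0, 0, 0]
Event 1: LOCAL 2: VV[2][2]++ -> VV[2]=[0, 0, 1, 0]
Event 2: LOCAL 3: VV[3][3]++ -> VV[3]=[0, 0, 0, 1]
Event 3: LOCAL 2: VV[2][2]++ -> VV[2]=[0, 0, 2, 0]
Event 4: LOCAL 3: VV[3][3]++ -> VV[3]=[0, 0, 0, 2]
Event 5: SEND 2->0: VV[2][2]++ -> VV[2]=[0, 0, 3, 0], msg_vec=[0, 0, 3, 0]; VV[0]=max(VV[0],msg_vec) then VV[0][0]++ -> VV[0]=[1, 0, 3, 0]
Event 1 stamp: [0, 0, 1, 0]
Event 5 stamp: [0, 0, 3, 0]
[0, 0, 1, 0] <= [0, 0, 3, 0]? True. Equal? False. Happens-before: True

Answer: yes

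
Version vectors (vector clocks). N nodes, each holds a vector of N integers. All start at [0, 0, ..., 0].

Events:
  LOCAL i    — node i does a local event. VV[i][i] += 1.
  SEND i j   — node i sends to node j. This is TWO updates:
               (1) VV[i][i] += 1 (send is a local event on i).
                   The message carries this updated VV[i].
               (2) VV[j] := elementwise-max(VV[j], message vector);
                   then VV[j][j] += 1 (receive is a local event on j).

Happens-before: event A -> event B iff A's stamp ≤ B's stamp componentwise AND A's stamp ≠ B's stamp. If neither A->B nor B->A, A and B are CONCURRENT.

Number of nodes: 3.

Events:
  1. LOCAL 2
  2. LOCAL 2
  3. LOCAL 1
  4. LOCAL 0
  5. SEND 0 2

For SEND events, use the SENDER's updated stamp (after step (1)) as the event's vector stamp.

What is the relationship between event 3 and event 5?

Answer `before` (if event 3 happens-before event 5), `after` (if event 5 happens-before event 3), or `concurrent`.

Initial: VV[0]=[0, 0, 0]
Initial: VV[1]=[0, 0, 0]
Initial: VV[2]=[0, 0, 0]
Event 1: LOCAL 2: VV[2][2]++ -> VV[2]=[0, 0, 1]
Event 2: LOCAL 2: VV[2][2]++ -> VV[2]=[0, 0, 2]
Event 3: LOCAL 1: VV[1][1]++ -> VV[1]=[0, 1, 0]
Event 4: LOCAL 0: VV[0][0]++ -> VV[0]=[1, 0, 0]
Event 5: SEND 0->2: VV[0][0]++ -> VV[0]=[2, 0, 0], msg_vec=[2, 0, 0]; VV[2]=max(VV[2],msg_vec) then VV[2][2]++ -> VV[2]=[2, 0, 3]
Event 3 stamp: [0, 1, 0]
Event 5 stamp: [2, 0, 0]
[0, 1, 0] <= [2, 0, 0]? False
[2, 0, 0] <= [0, 1, 0]? False
Relation: concurrent

Answer: concurrent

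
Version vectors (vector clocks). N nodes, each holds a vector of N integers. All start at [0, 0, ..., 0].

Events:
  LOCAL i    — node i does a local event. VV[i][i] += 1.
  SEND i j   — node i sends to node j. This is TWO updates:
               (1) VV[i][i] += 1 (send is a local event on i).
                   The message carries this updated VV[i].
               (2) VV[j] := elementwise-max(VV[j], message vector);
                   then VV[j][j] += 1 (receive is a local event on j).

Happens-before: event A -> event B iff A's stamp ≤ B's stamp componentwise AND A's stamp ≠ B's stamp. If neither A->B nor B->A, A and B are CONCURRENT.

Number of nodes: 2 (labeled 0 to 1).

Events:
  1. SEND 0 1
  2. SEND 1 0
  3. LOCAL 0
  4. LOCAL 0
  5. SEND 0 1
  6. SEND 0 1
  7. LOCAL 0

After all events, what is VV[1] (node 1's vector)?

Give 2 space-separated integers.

Initial: VV[0]=[0, 0]
Initial: VV[1]=[0, 0]
Event 1: SEND 0->1: VV[0][0]++ -> VV[0]=[1, 0], msg_vec=[1, 0]; VV[1]=max(VV[1],msg_vec) then VV[1][1]++ -> VV[1]=[1, 1]
Event 2: SEND 1->0: VV[1][1]++ -> VV[1]=[1, 2], msg_vec=[1, 2]; VV[0]=max(VV[0],msg_vec) then VV[0][0]++ -> VV[0]=[2, 2]
Event 3: LOCAL 0: VV[0][0]++ -> VV[0]=[3, 2]
Event 4: LOCAL 0: VV[0][0]++ -> VV[0]=[4, 2]
Event 5: SEND 0->1: VV[0][0]++ -> VV[0]=[5, 2], msg_vec=[5, 2]; VV[1]=max(VV[1],msg_vec) then VV[1][1]++ -> VV[1]=[5, 3]
Event 6: SEND 0->1: VV[0][0]++ -> VV[0]=[6, 2], msg_vec=[6, 2]; VV[1]=max(VV[1],msg_vec) then VV[1][1]++ -> VV[1]=[6, 4]
Event 7: LOCAL 0: VV[0][0]++ -> VV[0]=[7, 2]
Final vectors: VV[0]=[7, 2]; VV[1]=[6, 4]

Answer: 6 4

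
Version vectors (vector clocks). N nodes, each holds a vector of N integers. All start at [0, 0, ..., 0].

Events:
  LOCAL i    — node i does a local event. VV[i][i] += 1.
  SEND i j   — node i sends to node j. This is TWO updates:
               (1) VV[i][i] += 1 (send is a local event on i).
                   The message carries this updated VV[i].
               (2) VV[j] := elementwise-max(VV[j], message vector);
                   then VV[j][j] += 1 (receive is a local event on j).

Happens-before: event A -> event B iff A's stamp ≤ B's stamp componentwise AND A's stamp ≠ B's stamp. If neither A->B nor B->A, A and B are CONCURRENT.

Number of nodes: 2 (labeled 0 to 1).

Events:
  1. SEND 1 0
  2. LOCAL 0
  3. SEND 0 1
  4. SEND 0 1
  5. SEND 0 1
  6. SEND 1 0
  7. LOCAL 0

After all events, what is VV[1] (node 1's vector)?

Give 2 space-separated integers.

Answer: 5 5

Derivation:
Initial: VV[0]=[0, 0]
Initial: VV[1]=[0, 0]
Event 1: SEND 1->0: VV[1][1]++ -> VV[1]=[0, 1], msg_vec=[0, 1]; VV[0]=max(VV[0],msg_vec) then VV[0][0]++ -> VV[0]=[1, 1]
Event 2: LOCAL 0: VV[0][0]++ -> VV[0]=[2, 1]
Event 3: SEND 0->1: VV[0][0]++ -> VV[0]=[3, 1], msg_vec=[3, 1]; VV[1]=max(VV[1],msg_vec) then VV[1][1]++ -> VV[1]=[3, 2]
Event 4: SEND 0->1: VV[0][0]++ -> VV[0]=[4, 1], msg_vec=[4, 1]; VV[1]=max(VV[1],msg_vec) then VV[1][1]++ -> VV[1]=[4, 3]
Event 5: SEND 0->1: VV[0][0]++ -> VV[0]=[5, 1], msg_vec=[5, 1]; VV[1]=max(VV[1],msg_vec) then VV[1][1]++ -> VV[1]=[5, 4]
Event 6: SEND 1->0: VV[1][1]++ -> VV[1]=[5, 5], msg_vec=[5, 5]; VV[0]=max(VV[0],msg_vec) then VV[0][0]++ -> VV[0]=[6, 5]
Event 7: LOCAL 0: VV[0][0]++ -> VV[0]=[7, 5]
Final vectors: VV[0]=[7, 5]; VV[1]=[5, 5]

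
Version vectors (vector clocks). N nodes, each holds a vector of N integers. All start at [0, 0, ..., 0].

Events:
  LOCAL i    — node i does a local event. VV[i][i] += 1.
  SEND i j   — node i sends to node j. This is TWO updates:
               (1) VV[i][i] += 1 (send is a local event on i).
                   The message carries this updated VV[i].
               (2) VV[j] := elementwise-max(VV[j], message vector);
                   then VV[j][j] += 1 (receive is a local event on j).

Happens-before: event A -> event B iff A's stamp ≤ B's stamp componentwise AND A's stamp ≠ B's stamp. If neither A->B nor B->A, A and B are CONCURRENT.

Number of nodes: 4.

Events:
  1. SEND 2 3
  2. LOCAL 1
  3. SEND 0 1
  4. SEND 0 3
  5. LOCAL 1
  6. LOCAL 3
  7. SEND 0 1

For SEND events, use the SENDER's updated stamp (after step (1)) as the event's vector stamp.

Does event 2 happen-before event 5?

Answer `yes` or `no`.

Initial: VV[0]=[0, 0, 0, 0]
Initial: VV[1]=[0, 0, 0, 0]
Initial: VV[2]=[0, 0, 0, 0]
Initial: VV[3]=[0, 0, 0, 0]
Event 1: SEND 2->3: VV[2][2]++ -> VV[2]=[0, 0, 1, 0], msg_vec=[0, 0, 1, 0]; VV[3]=max(VV[3],msg_vec) then VV[3][3]++ -> VV[3]=[0, 0, 1, 1]
Event 2: LOCAL 1: VV[1][1]++ -> VV[1]=[0, 1, 0, 0]
Event 3: SEND 0->1: VV[0][0]++ -> VV[0]=[1, 0, 0, 0], msg_vec=[1, 0, 0, 0]; VV[1]=max(VV[1],msg_vec) then VV[1][1]++ -> VV[1]=[1, 2, 0, 0]
Event 4: SEND 0->3: VV[0][0]++ -> VV[0]=[2, 0, 0, 0], msg_vec=[2, 0, 0, 0]; VV[3]=max(VV[3],msg_vec) then VV[3][3]++ -> VV[3]=[2, 0, 1, 2]
Event 5: LOCAL 1: VV[1][1]++ -> VV[1]=[1, 3, 0, 0]
Event 6: LOCAL 3: VV[3][3]++ -> VV[3]=[2, 0, 1, 3]
Event 7: SEND 0->1: VV[0][0]++ -> VV[0]=[3, 0, 0, 0], msg_vec=[3, 0, 0, 0]; VV[1]=max(VV[1],msg_vec) then VV[1][1]++ -> VV[1]=[3, 4, 0, 0]
Event 2 stamp: [0, 1, 0, 0]
Event 5 stamp: [1, 3, 0, 0]
[0, 1, 0, 0] <= [1, 3, 0, 0]? True. Equal? False. Happens-before: True

Answer: yes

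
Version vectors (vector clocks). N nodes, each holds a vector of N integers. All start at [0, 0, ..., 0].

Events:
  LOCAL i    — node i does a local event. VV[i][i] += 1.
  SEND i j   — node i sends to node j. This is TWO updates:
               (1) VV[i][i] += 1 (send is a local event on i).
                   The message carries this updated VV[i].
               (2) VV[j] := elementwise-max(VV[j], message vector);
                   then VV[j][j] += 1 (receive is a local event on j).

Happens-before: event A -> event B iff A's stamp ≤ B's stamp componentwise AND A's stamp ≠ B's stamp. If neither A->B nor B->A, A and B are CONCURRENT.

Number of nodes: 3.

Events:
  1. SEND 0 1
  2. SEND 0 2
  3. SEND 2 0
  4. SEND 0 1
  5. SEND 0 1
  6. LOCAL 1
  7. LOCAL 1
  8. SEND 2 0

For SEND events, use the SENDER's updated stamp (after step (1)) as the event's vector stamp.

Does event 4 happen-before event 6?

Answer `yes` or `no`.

Initial: VV[0]=[0, 0, 0]
Initial: VV[1]=[0, 0, 0]
Initial: VV[2]=[0, 0, 0]
Event 1: SEND 0->1: VV[0][0]++ -> VV[0]=[1, 0, 0], msg_vec=[1, 0, 0]; VV[1]=max(VV[1],msg_vec) then VV[1][1]++ -> VV[1]=[1, 1, 0]
Event 2: SEND 0->2: VV[0][0]++ -> VV[0]=[2, 0, 0], msg_vec=[2, 0, 0]; VV[2]=max(VV[2],msg_vec) then VV[2][2]++ -> VV[2]=[2, 0, 1]
Event 3: SEND 2->0: VV[2][2]++ -> VV[2]=[2, 0, 2], msg_vec=[2, 0, 2]; VV[0]=max(VV[0],msg_vec) then VV[0][0]++ -> VV[0]=[3, 0, 2]
Event 4: SEND 0->1: VV[0][0]++ -> VV[0]=[4, 0, 2], msg_vec=[4, 0, 2]; VV[1]=max(VV[1],msg_vec) then VV[1][1]++ -> VV[1]=[4, 2, 2]
Event 5: SEND 0->1: VV[0][0]++ -> VV[0]=[5, 0, 2], msg_vec=[5, 0, 2]; VV[1]=max(VV[1],msg_vec) then VV[1][1]++ -> VV[1]=[5, 3, 2]
Event 6: LOCAL 1: VV[1][1]++ -> VV[1]=[5, 4, 2]
Event 7: LOCAL 1: VV[1][1]++ -> VV[1]=[5, 5, 2]
Event 8: SEND 2->0: VV[2][2]++ -> VV[2]=[2, 0, 3], msg_vec=[2, 0, 3]; VV[0]=max(VV[0],msg_vec) then VV[0][0]++ -> VV[0]=[6, 0, 3]
Event 4 stamp: [4, 0, 2]
Event 6 stamp: [5, 4, 2]
[4, 0, 2] <= [5, 4, 2]? True. Equal? False. Happens-before: True

Answer: yes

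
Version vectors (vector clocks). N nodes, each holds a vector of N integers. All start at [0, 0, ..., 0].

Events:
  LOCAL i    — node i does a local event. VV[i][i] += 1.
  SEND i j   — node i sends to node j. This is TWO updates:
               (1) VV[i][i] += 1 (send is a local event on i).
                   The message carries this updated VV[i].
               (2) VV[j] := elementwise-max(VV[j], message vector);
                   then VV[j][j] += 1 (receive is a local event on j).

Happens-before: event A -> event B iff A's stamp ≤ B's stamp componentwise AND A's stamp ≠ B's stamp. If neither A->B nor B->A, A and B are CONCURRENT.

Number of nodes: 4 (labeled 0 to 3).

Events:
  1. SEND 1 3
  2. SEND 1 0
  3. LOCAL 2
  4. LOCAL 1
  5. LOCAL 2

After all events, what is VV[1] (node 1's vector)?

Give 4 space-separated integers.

Answer: 0 3 0 0

Derivation:
Initial: VV[0]=[0, 0, 0, 0]
Initial: VV[1]=[0, 0, 0, 0]
Initial: VV[2]=[0, 0, 0, 0]
Initial: VV[3]=[0, 0, 0, 0]
Event 1: SEND 1->3: VV[1][1]++ -> VV[1]=[0, 1, 0, 0], msg_vec=[0, 1, 0, 0]; VV[3]=max(VV[3],msg_vec) then VV[3][3]++ -> VV[3]=[0, 1, 0, 1]
Event 2: SEND 1->0: VV[1][1]++ -> VV[1]=[0, 2, 0, 0], msg_vec=[0, 2, 0, 0]; VV[0]=max(VV[0],msg_vec) then VV[0][0]++ -> VV[0]=[1, 2, 0, 0]
Event 3: LOCAL 2: VV[2][2]++ -> VV[2]=[0, 0, 1, 0]
Event 4: LOCAL 1: VV[1][1]++ -> VV[1]=[0, 3, 0, 0]
Event 5: LOCAL 2: VV[2][2]++ -> VV[2]=[0, 0, 2, 0]
Final vectors: VV[0]=[1, 2, 0, 0]; VV[1]=[0, 3, 0, 0]; VV[2]=[0, 0, 2, 0]; VV[3]=[0, 1, 0, 1]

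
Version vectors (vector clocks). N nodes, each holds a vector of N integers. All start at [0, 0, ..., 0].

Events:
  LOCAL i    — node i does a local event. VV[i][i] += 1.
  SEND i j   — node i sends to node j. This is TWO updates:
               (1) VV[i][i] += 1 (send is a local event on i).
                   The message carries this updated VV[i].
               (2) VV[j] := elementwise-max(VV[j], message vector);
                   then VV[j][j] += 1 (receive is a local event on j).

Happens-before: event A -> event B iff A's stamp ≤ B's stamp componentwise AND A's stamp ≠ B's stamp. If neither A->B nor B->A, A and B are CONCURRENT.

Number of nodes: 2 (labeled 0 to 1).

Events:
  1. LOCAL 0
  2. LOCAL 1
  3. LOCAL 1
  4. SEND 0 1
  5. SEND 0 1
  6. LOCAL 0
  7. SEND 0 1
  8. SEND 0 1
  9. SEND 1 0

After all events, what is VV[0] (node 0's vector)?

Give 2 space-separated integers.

Initial: VV[0]=[0, 0]
Initial: VV[1]=[0, 0]
Event 1: LOCAL 0: VV[0][0]++ -> VV[0]=[1, 0]
Event 2: LOCAL 1: VV[1][1]++ -> VV[1]=[0, 1]
Event 3: LOCAL 1: VV[1][1]++ -> VV[1]=[0, 2]
Event 4: SEND 0->1: VV[0][0]++ -> VV[0]=[2, 0], msg_vec=[2, 0]; VV[1]=max(VV[1],msg_vec) then VV[1][1]++ -> VV[1]=[2, 3]
Event 5: SEND 0->1: VV[0][0]++ -> VV[0]=[3, 0], msg_vec=[3, 0]; VV[1]=max(VV[1],msg_vec) then VV[1][1]++ -> VV[1]=[3, 4]
Event 6: LOCAL 0: VV[0][0]++ -> VV[0]=[4, 0]
Event 7: SEND 0->1: VV[0][0]++ -> VV[0]=[5, 0], msg_vec=[5, 0]; VV[1]=max(VV[1],msg_vec) then VV[1][1]++ -> VV[1]=[5, 5]
Event 8: SEND 0->1: VV[0][0]++ -> VV[0]=[6, 0], msg_vec=[6, 0]; VV[1]=max(VV[1],msg_vec) then VV[1][1]++ -> VV[1]=[6, 6]
Event 9: SEND 1->0: VV[1][1]++ -> VV[1]=[6, 7], msg_vec=[6, 7]; VV[0]=max(VV[0],msg_vec) then VV[0][0]++ -> VV[0]=[7, 7]
Final vectors: VV[0]=[7, 7]; VV[1]=[6, 7]

Answer: 7 7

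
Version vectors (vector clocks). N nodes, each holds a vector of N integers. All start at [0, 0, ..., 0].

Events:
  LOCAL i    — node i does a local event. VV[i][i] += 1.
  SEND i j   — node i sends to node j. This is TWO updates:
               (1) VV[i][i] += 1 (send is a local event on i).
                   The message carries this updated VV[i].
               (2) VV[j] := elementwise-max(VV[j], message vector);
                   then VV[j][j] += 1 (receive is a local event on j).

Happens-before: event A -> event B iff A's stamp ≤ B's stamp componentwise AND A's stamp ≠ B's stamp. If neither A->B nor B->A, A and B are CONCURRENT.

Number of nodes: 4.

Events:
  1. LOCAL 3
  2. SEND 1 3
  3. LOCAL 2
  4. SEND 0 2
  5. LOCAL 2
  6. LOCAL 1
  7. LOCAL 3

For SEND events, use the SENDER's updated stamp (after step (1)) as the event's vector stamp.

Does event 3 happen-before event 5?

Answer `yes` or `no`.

Initial: VV[0]=[0, 0, 0, 0]
Initial: VV[1]=[0, 0, 0, 0]
Initial: VV[2]=[0, 0, 0, 0]
Initial: VV[3]=[0, 0, 0, 0]
Event 1: LOCAL 3: VV[3][3]++ -> VV[3]=[0, 0, 0, 1]
Event 2: SEND 1->3: VV[1][1]++ -> VV[1]=[0, 1, 0, 0], msg_vec=[0, 1, 0, 0]; VV[3]=max(VV[3],msg_vec) then VV[3][3]++ -> VV[3]=[0, 1, 0, 2]
Event 3: LOCAL 2: VV[2][2]++ -> VV[2]=[0, 0, 1, 0]
Event 4: SEND 0->2: VV[0][0]++ -> VV[0]=[1, 0, 0, 0], msg_vec=[1, 0, 0, 0]; VV[2]=max(VV[2],msg_vec) then VV[2][2]++ -> VV[2]=[1, 0, 2, 0]
Event 5: LOCAL 2: VV[2][2]++ -> VV[2]=[1, 0, 3, 0]
Event 6: LOCAL 1: VV[1][1]++ -> VV[1]=[0, 2, 0, 0]
Event 7: LOCAL 3: VV[3][3]++ -> VV[3]=[0, 1, 0, 3]
Event 3 stamp: [0, 0, 1, 0]
Event 5 stamp: [1, 0, 3, 0]
[0, 0, 1, 0] <= [1, 0, 3, 0]? True. Equal? False. Happens-before: True

Answer: yes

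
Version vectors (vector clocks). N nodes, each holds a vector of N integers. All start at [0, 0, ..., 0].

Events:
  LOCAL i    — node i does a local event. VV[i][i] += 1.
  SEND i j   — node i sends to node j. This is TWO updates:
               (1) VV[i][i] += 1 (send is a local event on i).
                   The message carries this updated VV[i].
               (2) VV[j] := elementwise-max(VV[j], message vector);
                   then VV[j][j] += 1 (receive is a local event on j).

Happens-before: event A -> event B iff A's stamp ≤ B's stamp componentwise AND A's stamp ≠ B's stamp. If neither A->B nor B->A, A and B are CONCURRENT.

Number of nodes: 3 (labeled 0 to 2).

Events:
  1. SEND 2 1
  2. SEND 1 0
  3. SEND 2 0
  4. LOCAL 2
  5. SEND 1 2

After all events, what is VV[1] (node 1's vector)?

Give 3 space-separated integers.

Answer: 0 3 1

Derivation:
Initial: VV[0]=[0, 0, 0]
Initial: VV[1]=[0, 0, 0]
Initial: VV[2]=[0, 0, 0]
Event 1: SEND 2->1: VV[2][2]++ -> VV[2]=[0, 0, 1], msg_vec=[0, 0, 1]; VV[1]=max(VV[1],msg_vec) then VV[1][1]++ -> VV[1]=[0, 1, 1]
Event 2: SEND 1->0: VV[1][1]++ -> VV[1]=[0, 2, 1], msg_vec=[0, 2, 1]; VV[0]=max(VV[0],msg_vec) then VV[0][0]++ -> VV[0]=[1, 2, 1]
Event 3: SEND 2->0: VV[2][2]++ -> VV[2]=[0, 0, 2], msg_vec=[0, 0, 2]; VV[0]=max(VV[0],msg_vec) then VV[0][0]++ -> VV[0]=[2, 2, 2]
Event 4: LOCAL 2: VV[2][2]++ -> VV[2]=[0, 0, 3]
Event 5: SEND 1->2: VV[1][1]++ -> VV[1]=[0, 3, 1], msg_vec=[0, 3, 1]; VV[2]=max(VV[2],msg_vec) then VV[2][2]++ -> VV[2]=[0, 3, 4]
Final vectors: VV[0]=[2, 2, 2]; VV[1]=[0, 3, 1]; VV[2]=[0, 3, 4]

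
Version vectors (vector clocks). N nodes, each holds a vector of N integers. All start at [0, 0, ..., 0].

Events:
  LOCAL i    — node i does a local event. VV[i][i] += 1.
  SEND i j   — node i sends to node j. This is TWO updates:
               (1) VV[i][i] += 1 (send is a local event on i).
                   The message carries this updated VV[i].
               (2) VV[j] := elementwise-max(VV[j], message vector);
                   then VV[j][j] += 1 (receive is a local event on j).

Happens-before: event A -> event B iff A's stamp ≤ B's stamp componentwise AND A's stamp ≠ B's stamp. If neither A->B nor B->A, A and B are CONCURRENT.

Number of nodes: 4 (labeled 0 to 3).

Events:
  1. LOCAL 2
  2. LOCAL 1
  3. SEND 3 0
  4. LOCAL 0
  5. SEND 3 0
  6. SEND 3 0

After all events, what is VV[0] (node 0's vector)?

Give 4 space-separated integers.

Initial: VV[0]=[0, 0, 0, 0]
Initial: VV[1]=[0, 0, 0, 0]
Initial: VV[2]=[0, 0, 0, 0]
Initial: VV[3]=[0, 0, 0, 0]
Event 1: LOCAL 2: VV[2][2]++ -> VV[2]=[0, 0, 1, 0]
Event 2: LOCAL 1: VV[1][1]++ -> VV[1]=[0, 1, 0, 0]
Event 3: SEND 3->0: VV[3][3]++ -> VV[3]=[0, 0, 0, 1], msg_vec=[0, 0, 0, 1]; VV[0]=max(VV[0],msg_vec) then VV[0][0]++ -> VV[0]=[1, 0, 0, 1]
Event 4: LOCAL 0: VV[0][0]++ -> VV[0]=[2, 0, 0, 1]
Event 5: SEND 3->0: VV[3][3]++ -> VV[3]=[0, 0, 0, 2], msg_vec=[0, 0, 0, 2]; VV[0]=max(VV[0],msg_vec) then VV[0][0]++ -> VV[0]=[3, 0, 0, 2]
Event 6: SEND 3->0: VV[3][3]++ -> VV[3]=[0, 0, 0, 3], msg_vec=[0, 0, 0, 3]; VV[0]=max(VV[0],msg_vec) then VV[0][0]++ -> VV[0]=[4, 0, 0, 3]
Final vectors: VV[0]=[4, 0, 0, 3]; VV[1]=[0, 1, 0, 0]; VV[2]=[0, 0, 1, 0]; VV[3]=[0, 0, 0, 3]

Answer: 4 0 0 3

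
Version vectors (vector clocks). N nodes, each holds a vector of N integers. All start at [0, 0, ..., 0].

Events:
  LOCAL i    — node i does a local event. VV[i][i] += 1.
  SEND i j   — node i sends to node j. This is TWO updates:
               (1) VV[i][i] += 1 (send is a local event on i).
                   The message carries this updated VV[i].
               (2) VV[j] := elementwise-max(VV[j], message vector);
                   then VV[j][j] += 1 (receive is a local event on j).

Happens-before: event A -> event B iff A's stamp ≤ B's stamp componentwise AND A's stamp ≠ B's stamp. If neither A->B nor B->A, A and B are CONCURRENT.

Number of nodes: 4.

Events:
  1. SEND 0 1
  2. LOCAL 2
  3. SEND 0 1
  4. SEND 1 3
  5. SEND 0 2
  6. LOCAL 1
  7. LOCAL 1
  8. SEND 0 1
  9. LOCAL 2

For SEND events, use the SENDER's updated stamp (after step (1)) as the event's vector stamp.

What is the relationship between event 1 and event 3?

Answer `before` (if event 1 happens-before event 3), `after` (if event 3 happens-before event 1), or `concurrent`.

Initial: VV[0]=[0, 0, 0, 0]
Initial: VV[1]=[0, 0, 0, 0]
Initial: VV[2]=[0, 0, 0, 0]
Initial: VV[3]=[0, 0, 0, 0]
Event 1: SEND 0->1: VV[0][0]++ -> VV[0]=[1, 0, 0, 0], msg_vec=[1, 0, 0, 0]; VV[1]=max(VV[1],msg_vec) then VV[1][1]++ -> VV[1]=[1, 1, 0, 0]
Event 2: LOCAL 2: VV[2][2]++ -> VV[2]=[0, 0, 1, 0]
Event 3: SEND 0->1: VV[0][0]++ -> VV[0]=[2, 0, 0, 0], msg_vec=[2, 0, 0, 0]; VV[1]=max(VV[1],msg_vec) then VV[1][1]++ -> VV[1]=[2, 2, 0, 0]
Event 4: SEND 1->3: VV[1][1]++ -> VV[1]=[2, 3, 0, 0], msg_vec=[2, 3, 0, 0]; VV[3]=max(VV[3],msg_vec) then VV[3][3]++ -> VV[3]=[2, 3, 0, 1]
Event 5: SEND 0->2: VV[0][0]++ -> VV[0]=[3, 0, 0, 0], msg_vec=[3, 0, 0, 0]; VV[2]=max(VV[2],msg_vec) then VV[2][2]++ -> VV[2]=[3, 0, 2, 0]
Event 6: LOCAL 1: VV[1][1]++ -> VV[1]=[2, 4, 0, 0]
Event 7: LOCAL 1: VV[1][1]++ -> VV[1]=[2, 5, 0, 0]
Event 8: SEND 0->1: VV[0][0]++ -> VV[0]=[4, 0, 0, 0], msg_vec=[4, 0, 0, 0]; VV[1]=max(VV[1],msg_vec) then VV[1][1]++ -> VV[1]=[4, 6, 0, 0]
Event 9: LOCAL 2: VV[2][2]++ -> VV[2]=[3, 0, 3, 0]
Event 1 stamp: [1, 0, 0, 0]
Event 3 stamp: [2, 0, 0, 0]
[1, 0, 0, 0] <= [2, 0, 0, 0]? True
[2, 0, 0, 0] <= [1, 0, 0, 0]? False
Relation: before

Answer: before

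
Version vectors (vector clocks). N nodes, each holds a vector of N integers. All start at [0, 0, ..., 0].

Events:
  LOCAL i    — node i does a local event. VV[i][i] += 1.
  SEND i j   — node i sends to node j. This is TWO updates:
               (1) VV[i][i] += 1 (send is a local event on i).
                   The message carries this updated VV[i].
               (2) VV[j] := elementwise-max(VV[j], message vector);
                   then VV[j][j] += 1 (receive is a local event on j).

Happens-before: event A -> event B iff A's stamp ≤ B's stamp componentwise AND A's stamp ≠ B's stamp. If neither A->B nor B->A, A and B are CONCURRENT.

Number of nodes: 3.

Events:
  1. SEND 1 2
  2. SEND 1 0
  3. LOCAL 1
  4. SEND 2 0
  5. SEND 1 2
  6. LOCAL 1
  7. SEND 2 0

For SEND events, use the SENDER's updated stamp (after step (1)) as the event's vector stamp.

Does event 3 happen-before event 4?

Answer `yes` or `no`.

Answer: no

Derivation:
Initial: VV[0]=[0, 0, 0]
Initial: VV[1]=[0, 0, 0]
Initial: VV[2]=[0, 0, 0]
Event 1: SEND 1->2: VV[1][1]++ -> VV[1]=[0, 1, 0], msg_vec=[0, 1, 0]; VV[2]=max(VV[2],msg_vec) then VV[2][2]++ -> VV[2]=[0, 1, 1]
Event 2: SEND 1->0: VV[1][1]++ -> VV[1]=[0, 2, 0], msg_vec=[0, 2, 0]; VV[0]=max(VV[0],msg_vec) then VV[0][0]++ -> VV[0]=[1, 2, 0]
Event 3: LOCAL 1: VV[1][1]++ -> VV[1]=[0, 3, 0]
Event 4: SEND 2->0: VV[2][2]++ -> VV[2]=[0, 1, 2], msg_vec=[0, 1, 2]; VV[0]=max(VV[0],msg_vec) then VV[0][0]++ -> VV[0]=[2, 2, 2]
Event 5: SEND 1->2: VV[1][1]++ -> VV[1]=[0, 4, 0], msg_vec=[0, 4, 0]; VV[2]=max(VV[2],msg_vec) then VV[2][2]++ -> VV[2]=[0, 4, 3]
Event 6: LOCAL 1: VV[1][1]++ -> VV[1]=[0, 5, 0]
Event 7: SEND 2->0: VV[2][2]++ -> VV[2]=[0, 4, 4], msg_vec=[0, 4, 4]; VV[0]=max(VV[0],msg_vec) then VV[0][0]++ -> VV[0]=[3, 4, 4]
Event 3 stamp: [0, 3, 0]
Event 4 stamp: [0, 1, 2]
[0, 3, 0] <= [0, 1, 2]? False. Equal? False. Happens-before: False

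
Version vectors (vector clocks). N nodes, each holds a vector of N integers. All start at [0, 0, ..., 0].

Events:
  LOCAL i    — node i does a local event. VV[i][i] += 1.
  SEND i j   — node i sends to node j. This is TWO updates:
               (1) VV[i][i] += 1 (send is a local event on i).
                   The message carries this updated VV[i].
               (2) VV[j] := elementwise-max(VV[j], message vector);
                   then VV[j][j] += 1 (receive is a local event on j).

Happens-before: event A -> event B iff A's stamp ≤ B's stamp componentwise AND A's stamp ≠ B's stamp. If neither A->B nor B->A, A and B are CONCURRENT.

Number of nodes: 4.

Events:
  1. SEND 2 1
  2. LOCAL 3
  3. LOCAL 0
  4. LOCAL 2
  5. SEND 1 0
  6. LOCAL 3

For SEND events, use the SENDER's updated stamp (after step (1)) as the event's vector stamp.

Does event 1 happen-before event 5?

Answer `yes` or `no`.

Answer: yes

Derivation:
Initial: VV[0]=[0, 0, 0, 0]
Initial: VV[1]=[0, 0, 0, 0]
Initial: VV[2]=[0, 0, 0, 0]
Initial: VV[3]=[0, 0, 0, 0]
Event 1: SEND 2->1: VV[2][2]++ -> VV[2]=[0, 0, 1, 0], msg_vec=[0, 0, 1, 0]; VV[1]=max(VV[1],msg_vec) then VV[1][1]++ -> VV[1]=[0, 1, 1, 0]
Event 2: LOCAL 3: VV[3][3]++ -> VV[3]=[0, 0, 0, 1]
Event 3: LOCAL 0: VV[0][0]++ -> VV[0]=[1, 0, 0, 0]
Event 4: LOCAL 2: VV[2][2]++ -> VV[2]=[0, 0, 2, 0]
Event 5: SEND 1->0: VV[1][1]++ -> VV[1]=[0, 2, 1, 0], msg_vec=[0, 2, 1, 0]; VV[0]=max(VV[0],msg_vec) then VV[0][0]++ -> VV[0]=[2, 2, 1, 0]
Event 6: LOCAL 3: VV[3][3]++ -> VV[3]=[0, 0, 0, 2]
Event 1 stamp: [0, 0, 1, 0]
Event 5 stamp: [0, 2, 1, 0]
[0, 0, 1, 0] <= [0, 2, 1, 0]? True. Equal? False. Happens-before: True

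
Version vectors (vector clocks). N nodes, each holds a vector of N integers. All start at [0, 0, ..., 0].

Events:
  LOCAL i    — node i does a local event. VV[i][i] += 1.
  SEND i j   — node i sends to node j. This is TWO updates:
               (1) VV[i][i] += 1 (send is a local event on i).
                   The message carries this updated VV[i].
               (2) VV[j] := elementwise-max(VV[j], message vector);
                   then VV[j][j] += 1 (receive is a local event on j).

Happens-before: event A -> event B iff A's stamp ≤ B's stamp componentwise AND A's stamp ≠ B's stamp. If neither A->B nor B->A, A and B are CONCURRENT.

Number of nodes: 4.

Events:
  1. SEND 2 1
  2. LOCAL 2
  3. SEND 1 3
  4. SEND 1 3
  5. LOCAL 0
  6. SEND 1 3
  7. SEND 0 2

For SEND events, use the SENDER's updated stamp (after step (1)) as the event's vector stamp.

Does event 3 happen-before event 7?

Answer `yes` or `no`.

Initial: VV[0]=[0, 0, 0, 0]
Initial: VV[1]=[0, 0, 0, 0]
Initial: VV[2]=[0, 0, 0, 0]
Initial: VV[3]=[0, 0, 0, 0]
Event 1: SEND 2->1: VV[2][2]++ -> VV[2]=[0, 0, 1, 0], msg_vec=[0, 0, 1, 0]; VV[1]=max(VV[1],msg_vec) then VV[1][1]++ -> VV[1]=[0, 1, 1, 0]
Event 2: LOCAL 2: VV[2][2]++ -> VV[2]=[0, 0, 2, 0]
Event 3: SEND 1->3: VV[1][1]++ -> VV[1]=[0, 2, 1, 0], msg_vec=[0, 2, 1, 0]; VV[3]=max(VV[3],msg_vec) then VV[3][3]++ -> VV[3]=[0, 2, 1, 1]
Event 4: SEND 1->3: VV[1][1]++ -> VV[1]=[0, 3, 1, 0], msg_vec=[0, 3, 1, 0]; VV[3]=max(VV[3],msg_vec) then VV[3][3]++ -> VV[3]=[0, 3, 1, 2]
Event 5: LOCAL 0: VV[0][0]++ -> VV[0]=[1, 0, 0, 0]
Event 6: SEND 1->3: VV[1][1]++ -> VV[1]=[0, 4, 1, 0], msg_vec=[0, 4, 1, 0]; VV[3]=max(VV[3],msg_vec) then VV[3][3]++ -> VV[3]=[0, 4, 1, 3]
Event 7: SEND 0->2: VV[0][0]++ -> VV[0]=[2, 0, 0, 0], msg_vec=[2, 0, 0, 0]; VV[2]=max(VV[2],msg_vec) then VV[2][2]++ -> VV[2]=[2, 0, 3, 0]
Event 3 stamp: [0, 2, 1, 0]
Event 7 stamp: [2, 0, 0, 0]
[0, 2, 1, 0] <= [2, 0, 0, 0]? False. Equal? False. Happens-before: False

Answer: no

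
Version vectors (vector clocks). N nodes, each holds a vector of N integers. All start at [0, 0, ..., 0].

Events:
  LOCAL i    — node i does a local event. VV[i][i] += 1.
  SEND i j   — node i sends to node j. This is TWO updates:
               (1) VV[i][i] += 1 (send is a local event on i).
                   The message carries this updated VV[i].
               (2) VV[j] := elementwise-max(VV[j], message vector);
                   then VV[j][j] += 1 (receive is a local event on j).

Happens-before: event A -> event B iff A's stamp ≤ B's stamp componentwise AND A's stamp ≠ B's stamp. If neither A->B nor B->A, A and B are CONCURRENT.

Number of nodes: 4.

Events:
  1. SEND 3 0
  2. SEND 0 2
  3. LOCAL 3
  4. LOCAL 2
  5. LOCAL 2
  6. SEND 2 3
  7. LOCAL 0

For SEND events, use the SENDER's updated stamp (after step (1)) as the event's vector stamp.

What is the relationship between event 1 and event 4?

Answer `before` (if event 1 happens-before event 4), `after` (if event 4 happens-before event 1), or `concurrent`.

Initial: VV[0]=[0, 0, 0, 0]
Initial: VV[1]=[0, 0, 0, 0]
Initial: VV[2]=[0, 0, 0, 0]
Initial: VV[3]=[0, 0, 0, 0]
Event 1: SEND 3->0: VV[3][3]++ -> VV[3]=[0, 0, 0, 1], msg_vec=[0, 0, 0, 1]; VV[0]=max(VV[0],msg_vec) then VV[0][0]++ -> VV[0]=[1, 0, 0, 1]
Event 2: SEND 0->2: VV[0][0]++ -> VV[0]=[2, 0, 0, 1], msg_vec=[2, 0, 0, 1]; VV[2]=max(VV[2],msg_vec) then VV[2][2]++ -> VV[2]=[2, 0, 1, 1]
Event 3: LOCAL 3: VV[3][3]++ -> VV[3]=[0, 0, 0, 2]
Event 4: LOCAL 2: VV[2][2]++ -> VV[2]=[2, 0, 2, 1]
Event 5: LOCAL 2: VV[2][2]++ -> VV[2]=[2, 0, 3, 1]
Event 6: SEND 2->3: VV[2][2]++ -> VV[2]=[2, 0, 4, 1], msg_vec=[2, 0, 4, 1]; VV[3]=max(VV[3],msg_vec) then VV[3][3]++ -> VV[3]=[2, 0, 4, 3]
Event 7: LOCAL 0: VV[0][0]++ -> VV[0]=[3, 0, 0, 1]
Event 1 stamp: [0, 0, 0, 1]
Event 4 stamp: [2, 0, 2, 1]
[0, 0, 0, 1] <= [2, 0, 2, 1]? True
[2, 0, 2, 1] <= [0, 0, 0, 1]? False
Relation: before

Answer: before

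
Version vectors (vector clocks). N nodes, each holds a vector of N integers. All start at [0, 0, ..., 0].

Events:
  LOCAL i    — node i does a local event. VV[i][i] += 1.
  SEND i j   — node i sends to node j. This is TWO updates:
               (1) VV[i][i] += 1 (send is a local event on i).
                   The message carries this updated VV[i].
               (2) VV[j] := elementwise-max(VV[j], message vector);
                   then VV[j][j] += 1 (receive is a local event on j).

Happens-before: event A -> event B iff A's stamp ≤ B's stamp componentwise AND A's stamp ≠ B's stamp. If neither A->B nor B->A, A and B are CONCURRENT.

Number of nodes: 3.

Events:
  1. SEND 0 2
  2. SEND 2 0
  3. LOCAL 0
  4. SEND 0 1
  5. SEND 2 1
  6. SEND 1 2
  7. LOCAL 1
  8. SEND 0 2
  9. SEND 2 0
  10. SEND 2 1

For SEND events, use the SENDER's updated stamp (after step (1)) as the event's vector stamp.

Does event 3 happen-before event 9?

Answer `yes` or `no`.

Answer: yes

Derivation:
Initial: VV[0]=[0, 0, 0]
Initial: VV[1]=[0, 0, 0]
Initial: VV[2]=[0, 0, 0]
Event 1: SEND 0->2: VV[0][0]++ -> VV[0]=[1, 0, 0], msg_vec=[1, 0, 0]; VV[2]=max(VV[2],msg_vec) then VV[2][2]++ -> VV[2]=[1, 0, 1]
Event 2: SEND 2->0: VV[2][2]++ -> VV[2]=[1, 0, 2], msg_vec=[1, 0, 2]; VV[0]=max(VV[0],msg_vec) then VV[0][0]++ -> VV[0]=[2, 0, 2]
Event 3: LOCAL 0: VV[0][0]++ -> VV[0]=[3, 0, 2]
Event 4: SEND 0->1: VV[0][0]++ -> VV[0]=[4, 0, 2], msg_vec=[4, 0, 2]; VV[1]=max(VV[1],msg_vec) then VV[1][1]++ -> VV[1]=[4, 1, 2]
Event 5: SEND 2->1: VV[2][2]++ -> VV[2]=[1, 0, 3], msg_vec=[1, 0, 3]; VV[1]=max(VV[1],msg_vec) then VV[1][1]++ -> VV[1]=[4, 2, 3]
Event 6: SEND 1->2: VV[1][1]++ -> VV[1]=[4, 3, 3], msg_vec=[4, 3, 3]; VV[2]=max(VV[2],msg_vec) then VV[2][2]++ -> VV[2]=[4, 3, 4]
Event 7: LOCAL 1: VV[1][1]++ -> VV[1]=[4, 4, 3]
Event 8: SEND 0->2: VV[0][0]++ -> VV[0]=[5, 0, 2], msg_vec=[5, 0, 2]; VV[2]=max(VV[2],msg_vec) then VV[2][2]++ -> VV[2]=[5, 3, 5]
Event 9: SEND 2->0: VV[2][2]++ -> VV[2]=[5, 3, 6], msg_vec=[5, 3, 6]; VV[0]=max(VV[0],msg_vec) then VV[0][0]++ -> VV[0]=[6, 3, 6]
Event 10: SEND 2->1: VV[2][2]++ -> VV[2]=[5, 3, 7], msg_vec=[5, 3, 7]; VV[1]=max(VV[1],msg_vec) then VV[1][1]++ -> VV[1]=[5, 5, 7]
Event 3 stamp: [3, 0, 2]
Event 9 stamp: [5, 3, 6]
[3, 0, 2] <= [5, 3, 6]? True. Equal? False. Happens-before: True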